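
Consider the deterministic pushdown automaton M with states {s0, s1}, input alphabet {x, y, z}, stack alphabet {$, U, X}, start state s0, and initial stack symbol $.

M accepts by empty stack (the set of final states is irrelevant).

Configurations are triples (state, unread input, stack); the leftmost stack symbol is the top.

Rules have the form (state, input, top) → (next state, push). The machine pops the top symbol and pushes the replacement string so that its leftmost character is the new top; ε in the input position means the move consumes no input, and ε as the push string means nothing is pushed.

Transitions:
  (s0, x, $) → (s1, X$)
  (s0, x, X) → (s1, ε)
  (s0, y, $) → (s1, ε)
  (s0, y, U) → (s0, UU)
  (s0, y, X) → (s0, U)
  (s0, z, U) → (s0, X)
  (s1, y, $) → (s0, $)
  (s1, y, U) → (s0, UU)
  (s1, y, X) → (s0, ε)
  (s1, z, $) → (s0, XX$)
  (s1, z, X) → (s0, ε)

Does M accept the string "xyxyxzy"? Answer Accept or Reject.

(s0, xyxyxzy, $) ⊢ (s1, yxyxzy, X$) ⊢ (s0, xyxzy, $) ⊢ (s1, yxzy, X$) ⊢ (s0, xzy, $) ⊢ (s1, zy, X$) ⊢ (s0, y, $) ⊢ (s1, ε, ε)
All input consumed and the stack is empty.

Accept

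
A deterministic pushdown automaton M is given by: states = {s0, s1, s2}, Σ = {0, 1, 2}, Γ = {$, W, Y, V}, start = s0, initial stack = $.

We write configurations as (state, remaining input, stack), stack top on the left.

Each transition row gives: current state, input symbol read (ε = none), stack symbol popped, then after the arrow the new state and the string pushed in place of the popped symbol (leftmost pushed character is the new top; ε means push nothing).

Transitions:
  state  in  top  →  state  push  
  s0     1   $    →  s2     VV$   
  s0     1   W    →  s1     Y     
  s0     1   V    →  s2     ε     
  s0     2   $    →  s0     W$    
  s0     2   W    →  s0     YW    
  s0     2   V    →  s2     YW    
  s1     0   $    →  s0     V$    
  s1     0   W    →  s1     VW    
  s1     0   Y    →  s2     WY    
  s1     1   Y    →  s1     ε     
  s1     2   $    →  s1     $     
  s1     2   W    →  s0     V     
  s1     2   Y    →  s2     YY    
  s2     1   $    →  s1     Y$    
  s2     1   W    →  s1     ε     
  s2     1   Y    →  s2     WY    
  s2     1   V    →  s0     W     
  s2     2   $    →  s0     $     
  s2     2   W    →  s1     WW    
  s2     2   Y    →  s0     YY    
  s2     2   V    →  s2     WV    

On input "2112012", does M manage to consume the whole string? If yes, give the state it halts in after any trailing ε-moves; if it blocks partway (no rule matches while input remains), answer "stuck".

s0

(s0, 2112012, $) ⊢ (s0, 112012, W$) ⊢ (s1, 12012, Y$) ⊢ (s1, 2012, $) ⊢ (s1, 012, $) ⊢ (s0, 12, V$) ⊢ (s2, 2, $) ⊢ (s0, ε, $)
All input consumed; M is in state s0.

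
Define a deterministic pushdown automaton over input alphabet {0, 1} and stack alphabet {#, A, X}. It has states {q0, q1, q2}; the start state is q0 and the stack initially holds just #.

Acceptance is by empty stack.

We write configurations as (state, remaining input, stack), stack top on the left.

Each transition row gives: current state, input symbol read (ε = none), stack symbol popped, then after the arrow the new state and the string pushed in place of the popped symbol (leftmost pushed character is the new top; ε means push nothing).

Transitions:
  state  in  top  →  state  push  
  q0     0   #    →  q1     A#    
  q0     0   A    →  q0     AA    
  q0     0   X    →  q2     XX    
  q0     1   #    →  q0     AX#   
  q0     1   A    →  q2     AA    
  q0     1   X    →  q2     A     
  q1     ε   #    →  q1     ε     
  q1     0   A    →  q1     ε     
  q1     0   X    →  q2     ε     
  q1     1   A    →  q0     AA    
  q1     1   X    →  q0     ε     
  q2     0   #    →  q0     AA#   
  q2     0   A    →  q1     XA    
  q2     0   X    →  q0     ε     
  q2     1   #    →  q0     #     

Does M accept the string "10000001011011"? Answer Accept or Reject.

(q0, 10000001011011, #) ⊢ (q0, 0000001011011, AX#) ⊢ (q0, 000001011011, AAX#) ⊢ (q0, 00001011011, AAAX#) ⊢ (q0, 0001011011, AAAAX#) ⊢ (q0, 001011011, AAAAAX#) ⊢ (q0, 01011011, AAAAAAX#) ⊢ (q0, 1011011, AAAAAAAX#) ⊢ (q2, 011011, AAAAAAAAX#) ⊢ (q1, 11011, XAAAAAAAAX#) ⊢ (q0, 1011, AAAAAAAAX#) ⊢ (q2, 011, AAAAAAAAAX#) ⊢ (q1, 11, XAAAAAAAAAX#) ⊢ (q0, 1, AAAAAAAAAX#) ⊢ (q2, ε, AAAAAAAAAAX#)
All input consumed; stack is AAAAAAAAAAX#, not empty, and no further ε-move applies.

Reject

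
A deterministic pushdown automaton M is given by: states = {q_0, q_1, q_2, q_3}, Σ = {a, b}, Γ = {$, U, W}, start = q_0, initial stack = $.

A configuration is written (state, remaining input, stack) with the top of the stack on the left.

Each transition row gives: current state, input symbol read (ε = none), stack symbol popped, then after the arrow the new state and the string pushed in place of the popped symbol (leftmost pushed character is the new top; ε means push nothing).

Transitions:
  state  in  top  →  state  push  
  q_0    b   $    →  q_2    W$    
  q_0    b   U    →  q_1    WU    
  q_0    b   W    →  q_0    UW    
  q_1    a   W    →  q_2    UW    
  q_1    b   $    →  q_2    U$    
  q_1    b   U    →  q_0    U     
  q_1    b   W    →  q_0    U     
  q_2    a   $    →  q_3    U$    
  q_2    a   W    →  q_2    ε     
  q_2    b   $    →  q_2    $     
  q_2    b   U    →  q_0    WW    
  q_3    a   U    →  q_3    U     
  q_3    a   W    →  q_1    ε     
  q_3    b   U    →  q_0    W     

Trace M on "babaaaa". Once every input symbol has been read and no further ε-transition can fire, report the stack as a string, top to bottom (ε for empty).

U$

(q_0, babaaaa, $)
  read b, top $: go to q_2, push W$ → (q_2, abaaaa, W$)
  read a, top W: go to q_2, push ε → (q_2, baaaa, $)
  read b, top $: go to q_2, push $ → (q_2, aaaa, $)
  read a, top $: go to q_3, push U$ → (q_3, aaa, U$)
  read a, top U: go to q_3, push U → (q_3, aa, U$)
  read a, top U: go to q_3, push U → (q_3, a, U$)
  read a, top U: go to q_3, push U → (q_3, ε, U$)
All input consumed in state q_3 with stack U$.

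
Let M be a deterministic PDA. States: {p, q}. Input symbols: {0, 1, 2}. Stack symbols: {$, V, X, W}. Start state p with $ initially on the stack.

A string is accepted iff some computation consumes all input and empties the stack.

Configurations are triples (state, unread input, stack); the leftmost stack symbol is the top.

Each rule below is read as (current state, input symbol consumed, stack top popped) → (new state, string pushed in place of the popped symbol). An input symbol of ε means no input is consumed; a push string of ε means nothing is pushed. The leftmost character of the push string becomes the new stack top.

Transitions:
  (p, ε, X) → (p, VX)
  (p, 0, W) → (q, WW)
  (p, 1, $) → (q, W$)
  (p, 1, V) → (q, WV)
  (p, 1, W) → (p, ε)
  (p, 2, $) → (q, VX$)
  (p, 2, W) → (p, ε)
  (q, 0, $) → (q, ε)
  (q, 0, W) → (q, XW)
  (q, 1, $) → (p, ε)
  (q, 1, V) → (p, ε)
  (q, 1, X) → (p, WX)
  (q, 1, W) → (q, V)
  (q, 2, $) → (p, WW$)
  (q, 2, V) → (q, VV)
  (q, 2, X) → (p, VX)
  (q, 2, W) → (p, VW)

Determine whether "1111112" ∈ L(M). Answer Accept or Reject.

Reject

(p, 1111112, $) ⊢ (q, 111112, W$) ⊢ (q, 11112, V$) ⊢ (p, 1112, $) ⊢ (q, 112, W$) ⊢ (q, 12, V$) ⊢ (p, 2, $) ⊢ (q, ε, VX$)
All input consumed; stack is VX$, not empty, and no further ε-move applies.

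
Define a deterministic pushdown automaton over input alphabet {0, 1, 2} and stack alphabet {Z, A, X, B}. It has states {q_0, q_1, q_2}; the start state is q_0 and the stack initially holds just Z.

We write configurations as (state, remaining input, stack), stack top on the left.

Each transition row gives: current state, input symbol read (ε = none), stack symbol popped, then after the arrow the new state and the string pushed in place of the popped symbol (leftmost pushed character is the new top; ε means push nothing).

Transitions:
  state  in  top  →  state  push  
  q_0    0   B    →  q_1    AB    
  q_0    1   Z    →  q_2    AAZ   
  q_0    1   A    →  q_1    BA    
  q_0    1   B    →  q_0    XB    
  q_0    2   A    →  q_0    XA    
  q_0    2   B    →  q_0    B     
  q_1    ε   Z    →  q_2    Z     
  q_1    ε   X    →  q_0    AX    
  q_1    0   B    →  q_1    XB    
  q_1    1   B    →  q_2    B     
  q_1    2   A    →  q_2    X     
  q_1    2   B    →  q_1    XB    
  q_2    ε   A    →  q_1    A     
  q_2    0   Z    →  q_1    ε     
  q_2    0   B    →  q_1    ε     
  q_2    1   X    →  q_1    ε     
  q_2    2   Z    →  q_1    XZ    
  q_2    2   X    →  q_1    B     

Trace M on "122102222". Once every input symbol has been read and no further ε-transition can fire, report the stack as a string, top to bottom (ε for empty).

(q_0, 122102222, Z) ⊢ (q_2, 22102222, AAZ) ⊢ (q_1, 22102222, AAZ) ⊢ (q_2, 2102222, XAZ) ⊢ (q_1, 102222, BAZ) ⊢ (q_2, 02222, BAZ) ⊢ (q_1, 2222, AZ) ⊢ (q_2, 222, XZ) ⊢ (q_1, 22, BZ) ⊢ (q_1, 2, XBZ) ⊢ (q_0, 2, AXBZ) ⊢ (q_0, ε, XAXBZ)
All input consumed in state q_0 with stack XAXBZ.

XAXBZ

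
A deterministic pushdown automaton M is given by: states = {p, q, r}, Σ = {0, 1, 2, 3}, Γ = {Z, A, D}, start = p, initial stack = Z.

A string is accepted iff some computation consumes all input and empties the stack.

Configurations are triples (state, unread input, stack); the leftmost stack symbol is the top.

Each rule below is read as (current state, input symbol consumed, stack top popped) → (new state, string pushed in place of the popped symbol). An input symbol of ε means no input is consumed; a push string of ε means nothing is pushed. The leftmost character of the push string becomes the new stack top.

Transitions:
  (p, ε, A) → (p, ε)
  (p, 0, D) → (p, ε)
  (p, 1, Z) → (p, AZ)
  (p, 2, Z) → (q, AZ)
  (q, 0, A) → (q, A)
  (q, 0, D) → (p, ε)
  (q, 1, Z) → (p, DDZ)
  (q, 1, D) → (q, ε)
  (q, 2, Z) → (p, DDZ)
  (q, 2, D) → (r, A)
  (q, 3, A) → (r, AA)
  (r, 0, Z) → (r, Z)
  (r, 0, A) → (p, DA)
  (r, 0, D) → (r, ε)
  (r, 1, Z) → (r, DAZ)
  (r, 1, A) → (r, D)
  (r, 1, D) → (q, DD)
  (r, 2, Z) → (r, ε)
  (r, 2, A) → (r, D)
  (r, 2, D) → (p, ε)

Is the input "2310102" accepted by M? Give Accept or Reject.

Accept

(p, 2310102, Z)
  read 2, top Z: go to q, push AZ → (q, 310102, AZ)
  read 3, top A: go to r, push AA → (r, 10102, AAZ)
  read 1, top A: go to r, push D → (r, 0102, DAZ)
  read 0, top D: go to r, push ε → (r, 102, AZ)
  read 1, top A: go to r, push D → (r, 02, DZ)
  read 0, top D: go to r, push ε → (r, 2, Z)
  read 2, top Z: go to r, push ε → (r, ε, ε)
All input consumed and the stack is empty.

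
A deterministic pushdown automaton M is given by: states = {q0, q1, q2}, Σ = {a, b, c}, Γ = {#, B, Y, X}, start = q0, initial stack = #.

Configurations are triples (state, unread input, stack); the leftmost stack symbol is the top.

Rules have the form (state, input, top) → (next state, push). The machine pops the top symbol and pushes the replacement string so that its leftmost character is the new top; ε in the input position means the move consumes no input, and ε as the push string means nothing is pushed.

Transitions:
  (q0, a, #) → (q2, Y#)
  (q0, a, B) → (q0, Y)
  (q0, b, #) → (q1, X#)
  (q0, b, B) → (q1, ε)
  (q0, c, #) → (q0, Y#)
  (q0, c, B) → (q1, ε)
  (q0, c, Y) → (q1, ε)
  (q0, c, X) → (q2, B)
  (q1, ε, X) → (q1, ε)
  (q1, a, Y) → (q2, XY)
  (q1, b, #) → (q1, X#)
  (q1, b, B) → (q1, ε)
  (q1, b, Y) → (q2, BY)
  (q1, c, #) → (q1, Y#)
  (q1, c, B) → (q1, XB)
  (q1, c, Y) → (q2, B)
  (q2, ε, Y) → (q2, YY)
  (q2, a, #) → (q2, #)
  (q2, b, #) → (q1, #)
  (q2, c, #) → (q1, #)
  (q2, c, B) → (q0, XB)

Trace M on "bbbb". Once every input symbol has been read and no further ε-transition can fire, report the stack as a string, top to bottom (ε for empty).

(q0, bbbb, #)
  read b, top #: go to q1, push X# → (q1, bbb, X#)
  ε-move, top X: go to q1, push ε → (q1, bbb, #)
  read b, top #: go to q1, push X# → (q1, bb, X#)
  ε-move, top X: go to q1, push ε → (q1, bb, #)
  read b, top #: go to q1, push X# → (q1, b, X#)
  ε-move, top X: go to q1, push ε → (q1, b, #)
  read b, top #: go to q1, push X# → (q1, ε, X#)
  ε-move, top X: go to q1, push ε → (q1, ε, #)
All input consumed in state q1 with stack #.

#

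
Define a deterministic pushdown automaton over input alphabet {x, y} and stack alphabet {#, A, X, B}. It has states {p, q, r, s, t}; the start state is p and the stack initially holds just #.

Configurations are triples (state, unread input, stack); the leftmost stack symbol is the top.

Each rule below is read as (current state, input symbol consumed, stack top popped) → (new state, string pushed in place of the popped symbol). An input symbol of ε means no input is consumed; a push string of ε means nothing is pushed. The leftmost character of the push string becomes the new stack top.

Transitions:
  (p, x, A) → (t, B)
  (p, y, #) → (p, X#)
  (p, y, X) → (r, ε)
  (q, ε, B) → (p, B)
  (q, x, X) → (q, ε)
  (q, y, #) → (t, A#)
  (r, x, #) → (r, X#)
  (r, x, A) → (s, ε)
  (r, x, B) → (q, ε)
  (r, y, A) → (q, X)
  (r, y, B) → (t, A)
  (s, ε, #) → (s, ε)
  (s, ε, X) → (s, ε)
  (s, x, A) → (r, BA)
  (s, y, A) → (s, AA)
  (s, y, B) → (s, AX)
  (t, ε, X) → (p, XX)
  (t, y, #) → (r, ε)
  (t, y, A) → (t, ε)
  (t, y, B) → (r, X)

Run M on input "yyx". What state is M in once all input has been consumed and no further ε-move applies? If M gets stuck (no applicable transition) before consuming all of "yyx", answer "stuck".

r

(p, yyx, #)
  read y, top #: go to p, push X# → (p, yx, X#)
  read y, top X: go to r, push ε → (r, x, #)
  read x, top #: go to r, push X# → (r, ε, X#)
All input consumed; M is in state r.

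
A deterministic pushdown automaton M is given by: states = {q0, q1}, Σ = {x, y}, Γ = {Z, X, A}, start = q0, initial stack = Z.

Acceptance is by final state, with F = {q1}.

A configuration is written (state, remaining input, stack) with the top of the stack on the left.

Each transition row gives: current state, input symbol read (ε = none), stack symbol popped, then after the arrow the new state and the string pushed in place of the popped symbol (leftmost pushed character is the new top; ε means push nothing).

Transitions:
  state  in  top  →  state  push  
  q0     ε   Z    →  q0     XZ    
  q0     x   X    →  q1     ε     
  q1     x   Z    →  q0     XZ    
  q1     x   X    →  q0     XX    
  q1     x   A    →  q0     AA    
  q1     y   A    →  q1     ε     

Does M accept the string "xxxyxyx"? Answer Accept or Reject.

(q0, xxxyxyx, Z)
  ε-move, top Z: go to q0, push XZ → (q0, xxxyxyx, XZ)
  read x, top X: go to q1, push ε → (q1, xxyxyx, Z)
  read x, top Z: go to q0, push XZ → (q0, xyxyx, XZ)
  read x, top X: go to q1, push ε → (q1, yxyx, Z)
No transition applies at (q1, yxyx, Z); input not fully consumed.

Reject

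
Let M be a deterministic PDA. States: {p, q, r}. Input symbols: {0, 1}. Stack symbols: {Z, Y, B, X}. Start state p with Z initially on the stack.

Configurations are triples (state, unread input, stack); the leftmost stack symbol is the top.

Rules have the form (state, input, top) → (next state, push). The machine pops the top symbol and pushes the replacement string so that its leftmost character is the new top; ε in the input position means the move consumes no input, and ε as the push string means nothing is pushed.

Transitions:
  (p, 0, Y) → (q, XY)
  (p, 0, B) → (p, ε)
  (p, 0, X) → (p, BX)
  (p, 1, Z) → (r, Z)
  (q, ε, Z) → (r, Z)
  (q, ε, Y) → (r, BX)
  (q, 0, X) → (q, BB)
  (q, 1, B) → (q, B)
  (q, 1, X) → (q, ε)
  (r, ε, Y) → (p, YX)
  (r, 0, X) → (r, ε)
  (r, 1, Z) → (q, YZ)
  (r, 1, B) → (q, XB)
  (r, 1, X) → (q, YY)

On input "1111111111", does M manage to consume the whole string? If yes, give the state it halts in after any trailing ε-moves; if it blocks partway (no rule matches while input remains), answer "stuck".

(p, 1111111111, Z)
  read 1, top Z: go to r, push Z → (r, 111111111, Z)
  read 1, top Z: go to q, push YZ → (q, 11111111, YZ)
  ε-move, top Y: go to r, push BX → (r, 11111111, BXZ)
  read 1, top B: go to q, push XB → (q, 1111111, XBXZ)
  read 1, top X: go to q, push ε → (q, 111111, BXZ)
  read 1, top B: go to q, push B → (q, 11111, BXZ)
  read 1, top B: go to q, push B → (q, 1111, BXZ)
  read 1, top B: go to q, push B → (q, 111, BXZ)
  read 1, top B: go to q, push B → (q, 11, BXZ)
  read 1, top B: go to q, push B → (q, 1, BXZ)
  read 1, top B: go to q, push B → (q, ε, BXZ)
All input consumed; M is in state q.

q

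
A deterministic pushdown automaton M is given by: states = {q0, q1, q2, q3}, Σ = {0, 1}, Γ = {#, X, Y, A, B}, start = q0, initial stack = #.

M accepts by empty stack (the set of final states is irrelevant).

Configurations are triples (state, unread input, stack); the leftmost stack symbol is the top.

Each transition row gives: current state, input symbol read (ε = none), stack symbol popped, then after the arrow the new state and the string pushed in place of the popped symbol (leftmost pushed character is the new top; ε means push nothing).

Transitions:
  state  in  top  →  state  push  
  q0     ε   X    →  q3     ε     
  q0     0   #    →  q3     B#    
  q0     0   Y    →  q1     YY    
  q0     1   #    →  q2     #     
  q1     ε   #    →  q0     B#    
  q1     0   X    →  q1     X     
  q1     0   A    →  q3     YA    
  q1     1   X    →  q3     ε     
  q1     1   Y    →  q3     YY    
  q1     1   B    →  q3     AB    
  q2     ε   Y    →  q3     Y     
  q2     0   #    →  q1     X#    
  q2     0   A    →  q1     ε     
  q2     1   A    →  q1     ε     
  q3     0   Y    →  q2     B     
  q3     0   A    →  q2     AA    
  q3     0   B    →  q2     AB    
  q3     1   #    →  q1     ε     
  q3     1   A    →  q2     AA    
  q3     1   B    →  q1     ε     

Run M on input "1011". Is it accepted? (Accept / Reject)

(q0, 1011, #)
  read 1, top #: go to q2, push # → (q2, 011, #)
  read 0, top #: go to q1, push X# → (q1, 11, X#)
  read 1, top X: go to q3, push ε → (q3, 1, #)
  read 1, top #: go to q1, push ε → (q1, ε, ε)
All input consumed and the stack is empty.

Accept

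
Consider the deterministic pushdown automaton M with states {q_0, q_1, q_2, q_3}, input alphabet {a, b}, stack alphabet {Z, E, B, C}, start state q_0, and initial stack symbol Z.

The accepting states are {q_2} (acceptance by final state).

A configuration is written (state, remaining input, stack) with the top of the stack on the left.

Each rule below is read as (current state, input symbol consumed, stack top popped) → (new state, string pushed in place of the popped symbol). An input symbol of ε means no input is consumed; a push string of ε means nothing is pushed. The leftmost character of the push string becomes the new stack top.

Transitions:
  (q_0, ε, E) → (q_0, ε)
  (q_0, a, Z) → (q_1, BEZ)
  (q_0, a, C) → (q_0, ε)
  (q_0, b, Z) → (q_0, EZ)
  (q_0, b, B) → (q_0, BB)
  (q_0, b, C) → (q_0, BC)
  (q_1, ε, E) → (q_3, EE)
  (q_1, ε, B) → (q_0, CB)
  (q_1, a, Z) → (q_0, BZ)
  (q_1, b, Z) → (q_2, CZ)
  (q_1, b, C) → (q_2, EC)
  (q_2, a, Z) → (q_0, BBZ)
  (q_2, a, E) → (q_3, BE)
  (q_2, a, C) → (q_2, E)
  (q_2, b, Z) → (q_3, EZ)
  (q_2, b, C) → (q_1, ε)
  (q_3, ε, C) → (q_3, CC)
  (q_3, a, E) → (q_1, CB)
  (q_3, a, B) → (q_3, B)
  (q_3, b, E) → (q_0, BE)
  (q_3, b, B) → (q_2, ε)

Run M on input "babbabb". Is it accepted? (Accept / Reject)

Reject

(q_0, babbabb, Z)
  read b, top Z: go to q_0, push EZ → (q_0, abbabb, EZ)
  ε-move, top E: go to q_0, push ε → (q_0, abbabb, Z)
  read a, top Z: go to q_1, push BEZ → (q_1, bbabb, BEZ)
  ε-move, top B: go to q_0, push CB → (q_0, bbabb, CBEZ)
  read b, top C: go to q_0, push BC → (q_0, babb, BCBEZ)
  read b, top B: go to q_0, push BB → (q_0, abb, BBCBEZ)
No transition applies at (q_0, abb, BBCBEZ); input not fully consumed.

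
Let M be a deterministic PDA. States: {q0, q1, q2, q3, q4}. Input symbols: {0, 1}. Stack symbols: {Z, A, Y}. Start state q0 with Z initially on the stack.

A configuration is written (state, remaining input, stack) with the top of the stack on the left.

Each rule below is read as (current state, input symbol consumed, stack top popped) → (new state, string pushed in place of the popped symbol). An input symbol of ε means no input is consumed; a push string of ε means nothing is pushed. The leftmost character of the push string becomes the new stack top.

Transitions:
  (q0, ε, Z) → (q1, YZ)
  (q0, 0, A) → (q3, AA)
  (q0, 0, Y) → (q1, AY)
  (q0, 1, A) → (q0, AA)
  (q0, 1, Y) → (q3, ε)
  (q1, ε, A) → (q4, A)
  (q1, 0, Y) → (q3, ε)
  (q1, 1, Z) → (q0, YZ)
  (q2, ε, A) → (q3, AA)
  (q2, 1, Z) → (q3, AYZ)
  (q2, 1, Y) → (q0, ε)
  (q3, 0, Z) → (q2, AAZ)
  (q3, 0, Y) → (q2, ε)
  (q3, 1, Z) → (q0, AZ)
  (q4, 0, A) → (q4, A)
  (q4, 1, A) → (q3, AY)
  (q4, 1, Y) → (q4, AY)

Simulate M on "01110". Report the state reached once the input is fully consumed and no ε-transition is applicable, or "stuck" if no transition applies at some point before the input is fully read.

(q0, 01110, Z)
  ε-move, top Z: go to q1, push YZ → (q1, 01110, YZ)
  read 0, top Y: go to q3, push ε → (q3, 1110, Z)
  read 1, top Z: go to q0, push AZ → (q0, 110, AZ)
  read 1, top A: go to q0, push AA → (q0, 10, AAZ)
  read 1, top A: go to q0, push AA → (q0, 0, AAAZ)
  read 0, top A: go to q3, push AA → (q3, ε, AAAAZ)
All input consumed; M is in state q3.

q3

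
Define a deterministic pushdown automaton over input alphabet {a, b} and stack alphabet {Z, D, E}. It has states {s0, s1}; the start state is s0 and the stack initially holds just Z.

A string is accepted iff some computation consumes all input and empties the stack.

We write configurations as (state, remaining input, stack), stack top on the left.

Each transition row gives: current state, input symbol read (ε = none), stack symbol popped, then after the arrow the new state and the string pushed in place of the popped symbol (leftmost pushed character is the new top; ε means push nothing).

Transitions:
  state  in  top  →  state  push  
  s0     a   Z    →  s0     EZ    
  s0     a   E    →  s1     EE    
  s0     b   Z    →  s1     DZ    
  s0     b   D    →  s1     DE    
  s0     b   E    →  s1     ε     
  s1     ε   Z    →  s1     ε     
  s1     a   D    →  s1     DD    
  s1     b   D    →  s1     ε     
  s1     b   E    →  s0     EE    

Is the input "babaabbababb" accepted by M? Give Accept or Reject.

Accept

(s0, babaabbababb, Z) ⊢ (s1, abaabbababb, DZ) ⊢ (s1, baabbababb, DDZ) ⊢ (s1, aabbababb, DZ) ⊢ (s1, abbababb, DDZ) ⊢ (s1, bbababb, DDDZ) ⊢ (s1, bababb, DDZ) ⊢ (s1, ababb, DZ) ⊢ (s1, babb, DDZ) ⊢ (s1, abb, DZ) ⊢ (s1, bb, DDZ) ⊢ (s1, b, DZ) ⊢ (s1, ε, Z) ⊢ (s1, ε, ε)
All input consumed and the stack is empty.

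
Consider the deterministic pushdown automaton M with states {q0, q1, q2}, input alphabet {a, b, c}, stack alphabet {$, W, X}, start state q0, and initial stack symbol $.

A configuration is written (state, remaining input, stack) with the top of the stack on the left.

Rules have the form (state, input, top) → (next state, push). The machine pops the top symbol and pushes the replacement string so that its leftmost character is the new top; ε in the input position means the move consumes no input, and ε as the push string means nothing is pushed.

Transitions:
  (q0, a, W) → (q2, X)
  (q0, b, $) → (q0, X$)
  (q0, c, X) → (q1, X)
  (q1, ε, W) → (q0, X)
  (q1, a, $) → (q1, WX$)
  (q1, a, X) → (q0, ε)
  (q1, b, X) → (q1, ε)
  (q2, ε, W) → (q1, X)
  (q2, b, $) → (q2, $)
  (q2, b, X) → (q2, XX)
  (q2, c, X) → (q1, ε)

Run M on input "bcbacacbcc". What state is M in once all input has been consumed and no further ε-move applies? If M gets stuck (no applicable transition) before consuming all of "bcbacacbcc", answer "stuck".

stuck

(q0, bcbacacbcc, $) ⊢ (q0, cbacacbcc, X$) ⊢ (q1, bacacbcc, X$) ⊢ (q1, acacbcc, $) ⊢ (q1, cacbcc, WX$) ⊢ (q0, cacbcc, XX$) ⊢ (q1, acbcc, XX$) ⊢ (q0, cbcc, X$) ⊢ (q1, bcc, X$) ⊢ (q1, cc, $)
No transition for (q1, c, top $); M blocks with input cc remaining.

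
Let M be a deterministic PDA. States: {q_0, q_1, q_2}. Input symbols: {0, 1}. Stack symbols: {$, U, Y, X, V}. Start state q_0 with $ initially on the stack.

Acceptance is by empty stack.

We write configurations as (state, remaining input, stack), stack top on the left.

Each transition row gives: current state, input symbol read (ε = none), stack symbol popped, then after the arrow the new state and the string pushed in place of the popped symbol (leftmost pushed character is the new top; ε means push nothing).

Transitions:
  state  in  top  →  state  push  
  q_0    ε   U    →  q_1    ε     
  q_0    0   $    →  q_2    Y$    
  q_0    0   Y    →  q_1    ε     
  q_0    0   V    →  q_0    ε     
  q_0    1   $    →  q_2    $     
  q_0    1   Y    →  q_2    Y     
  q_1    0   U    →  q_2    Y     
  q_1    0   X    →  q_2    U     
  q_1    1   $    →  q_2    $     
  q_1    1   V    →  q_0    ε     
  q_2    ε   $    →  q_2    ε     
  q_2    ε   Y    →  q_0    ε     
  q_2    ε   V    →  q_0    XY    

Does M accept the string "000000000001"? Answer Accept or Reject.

(q_0, 000000000001, $)
  read 0, top $: go to q_2, push Y$ → (q_2, 00000000001, Y$)
  ε-move, top Y: go to q_0, push ε → (q_0, 00000000001, $)
  read 0, top $: go to q_2, push Y$ → (q_2, 0000000001, Y$)
  ε-move, top Y: go to q_0, push ε → (q_0, 0000000001, $)
  read 0, top $: go to q_2, push Y$ → (q_2, 000000001, Y$)
  ε-move, top Y: go to q_0, push ε → (q_0, 000000001, $)
  read 0, top $: go to q_2, push Y$ → (q_2, 00000001, Y$)
  ε-move, top Y: go to q_0, push ε → (q_0, 00000001, $)
  read 0, top $: go to q_2, push Y$ → (q_2, 0000001, Y$)
  ε-move, top Y: go to q_0, push ε → (q_0, 0000001, $)
  read 0, top $: go to q_2, push Y$ → (q_2, 000001, Y$)
  ε-move, top Y: go to q_0, push ε → (q_0, 000001, $)
  read 0, top $: go to q_2, push Y$ → (q_2, 00001, Y$)
  ε-move, top Y: go to q_0, push ε → (q_0, 00001, $)
  read 0, top $: go to q_2, push Y$ → (q_2, 0001, Y$)
  ε-move, top Y: go to q_0, push ε → (q_0, 0001, $)
  read 0, top $: go to q_2, push Y$ → (q_2, 001, Y$)
  ε-move, top Y: go to q_0, push ε → (q_0, 001, $)
  read 0, top $: go to q_2, push Y$ → (q_2, 01, Y$)
  ε-move, top Y: go to q_0, push ε → (q_0, 01, $)
  read 0, top $: go to q_2, push Y$ → (q_2, 1, Y$)
  ε-move, top Y: go to q_0, push ε → (q_0, 1, $)
  read 1, top $: go to q_2, push $ → (q_2, ε, $)
  ε-move, top $: go to q_2, push ε → (q_2, ε, ε)
All input consumed and the stack is empty.

Accept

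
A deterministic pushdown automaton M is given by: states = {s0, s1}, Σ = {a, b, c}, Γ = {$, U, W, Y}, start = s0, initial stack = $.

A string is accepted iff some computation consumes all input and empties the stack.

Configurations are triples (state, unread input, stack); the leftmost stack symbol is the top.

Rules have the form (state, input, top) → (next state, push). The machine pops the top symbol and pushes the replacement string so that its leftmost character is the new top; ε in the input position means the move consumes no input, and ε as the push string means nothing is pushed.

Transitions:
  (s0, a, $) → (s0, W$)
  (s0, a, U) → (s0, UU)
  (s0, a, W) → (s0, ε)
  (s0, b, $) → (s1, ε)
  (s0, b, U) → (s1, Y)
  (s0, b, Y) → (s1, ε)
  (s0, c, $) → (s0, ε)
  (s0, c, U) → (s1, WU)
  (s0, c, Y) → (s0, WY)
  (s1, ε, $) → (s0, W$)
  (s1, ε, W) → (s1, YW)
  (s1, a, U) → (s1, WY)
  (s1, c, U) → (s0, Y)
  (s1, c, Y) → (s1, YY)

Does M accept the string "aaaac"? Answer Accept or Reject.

(s0, aaaac, $)
  read a, top $: go to s0, push W$ → (s0, aaac, W$)
  read a, top W: go to s0, push ε → (s0, aac, $)
  read a, top $: go to s0, push W$ → (s0, ac, W$)
  read a, top W: go to s0, push ε → (s0, c, $)
  read c, top $: go to s0, push ε → (s0, ε, ε)
All input consumed and the stack is empty.

Accept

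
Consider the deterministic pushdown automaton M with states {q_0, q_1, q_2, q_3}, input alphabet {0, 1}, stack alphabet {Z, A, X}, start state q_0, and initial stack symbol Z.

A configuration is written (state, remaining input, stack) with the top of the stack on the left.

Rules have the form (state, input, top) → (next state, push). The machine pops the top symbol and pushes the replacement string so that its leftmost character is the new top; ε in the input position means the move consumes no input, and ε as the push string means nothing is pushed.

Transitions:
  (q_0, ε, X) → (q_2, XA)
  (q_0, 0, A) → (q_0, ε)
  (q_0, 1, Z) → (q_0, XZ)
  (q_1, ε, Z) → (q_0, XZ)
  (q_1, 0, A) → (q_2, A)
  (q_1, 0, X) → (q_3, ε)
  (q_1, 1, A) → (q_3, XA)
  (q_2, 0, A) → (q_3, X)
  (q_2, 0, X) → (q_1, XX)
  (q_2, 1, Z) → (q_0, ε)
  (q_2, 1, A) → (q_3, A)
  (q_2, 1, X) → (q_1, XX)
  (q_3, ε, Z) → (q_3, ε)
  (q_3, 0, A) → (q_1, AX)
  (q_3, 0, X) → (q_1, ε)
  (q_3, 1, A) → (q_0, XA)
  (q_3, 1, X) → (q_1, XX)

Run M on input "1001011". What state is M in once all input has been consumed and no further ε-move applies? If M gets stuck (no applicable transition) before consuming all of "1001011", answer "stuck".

stuck

(q_0, 1001011, Z)
  read 1, top Z: go to q_0, push XZ → (q_0, 001011, XZ)
  ε-move, top X: go to q_2, push XA → (q_2, 001011, XAZ)
  read 0, top X: go to q_1, push XX → (q_1, 01011, XXAZ)
  read 0, top X: go to q_3, push ε → (q_3, 1011, XAZ)
  read 1, top X: go to q_1, push XX → (q_1, 011, XXAZ)
  read 0, top X: go to q_3, push ε → (q_3, 11, XAZ)
  read 1, top X: go to q_1, push XX → (q_1, 1, XXAZ)
No transition for (q_1, 1, top X); M blocks with input 1 remaining.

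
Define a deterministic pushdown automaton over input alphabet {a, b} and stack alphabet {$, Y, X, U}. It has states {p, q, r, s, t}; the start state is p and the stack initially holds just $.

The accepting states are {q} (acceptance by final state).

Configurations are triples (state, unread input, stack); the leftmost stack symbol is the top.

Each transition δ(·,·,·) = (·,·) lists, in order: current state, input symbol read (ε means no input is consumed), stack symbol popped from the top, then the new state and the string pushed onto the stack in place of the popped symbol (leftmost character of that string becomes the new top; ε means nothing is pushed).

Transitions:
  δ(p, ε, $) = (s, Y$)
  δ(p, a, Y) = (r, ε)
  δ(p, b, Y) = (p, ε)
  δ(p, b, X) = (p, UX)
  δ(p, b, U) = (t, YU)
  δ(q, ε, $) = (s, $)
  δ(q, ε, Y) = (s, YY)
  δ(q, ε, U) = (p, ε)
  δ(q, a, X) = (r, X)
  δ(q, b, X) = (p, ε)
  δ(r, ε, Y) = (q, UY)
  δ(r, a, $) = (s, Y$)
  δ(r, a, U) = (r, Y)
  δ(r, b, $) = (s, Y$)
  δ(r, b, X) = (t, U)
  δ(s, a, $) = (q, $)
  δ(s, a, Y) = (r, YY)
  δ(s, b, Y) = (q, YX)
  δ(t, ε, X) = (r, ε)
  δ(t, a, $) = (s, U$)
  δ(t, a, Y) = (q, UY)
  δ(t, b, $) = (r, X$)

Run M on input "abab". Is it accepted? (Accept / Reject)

(p, abab, $) ⊢ (s, abab, Y$) ⊢ (r, bab, YY$) ⊢ (q, bab, UYY$) ⊢ (p, bab, YY$) ⊢ (p, ab, Y$) ⊢ (r, b, $) ⊢ (s, ε, Y$)
All input consumed; state s ∉ F and no further ε-move applies.

Reject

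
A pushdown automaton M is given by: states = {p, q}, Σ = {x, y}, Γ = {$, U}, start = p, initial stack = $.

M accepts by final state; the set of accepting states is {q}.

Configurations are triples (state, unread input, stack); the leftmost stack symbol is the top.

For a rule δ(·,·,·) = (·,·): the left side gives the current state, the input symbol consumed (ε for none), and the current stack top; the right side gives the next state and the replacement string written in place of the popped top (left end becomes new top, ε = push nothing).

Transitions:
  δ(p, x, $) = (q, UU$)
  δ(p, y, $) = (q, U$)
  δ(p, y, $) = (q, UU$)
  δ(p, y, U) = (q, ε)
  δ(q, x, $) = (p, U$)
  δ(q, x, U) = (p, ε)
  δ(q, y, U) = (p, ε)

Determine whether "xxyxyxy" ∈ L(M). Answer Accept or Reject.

One accepting computation: (p, xxyxyxy, $) ⊢ (q, xyxyxy, UU$) ⊢ (p, yxyxy, U$) ⊢ (q, xyxy, $) ⊢ (p, yxy, U$) ⊢ (q, xy, $) ⊢ (p, y, U$) ⊢ (q, ε, $)
All input consumed and state q ∈ F.

Accept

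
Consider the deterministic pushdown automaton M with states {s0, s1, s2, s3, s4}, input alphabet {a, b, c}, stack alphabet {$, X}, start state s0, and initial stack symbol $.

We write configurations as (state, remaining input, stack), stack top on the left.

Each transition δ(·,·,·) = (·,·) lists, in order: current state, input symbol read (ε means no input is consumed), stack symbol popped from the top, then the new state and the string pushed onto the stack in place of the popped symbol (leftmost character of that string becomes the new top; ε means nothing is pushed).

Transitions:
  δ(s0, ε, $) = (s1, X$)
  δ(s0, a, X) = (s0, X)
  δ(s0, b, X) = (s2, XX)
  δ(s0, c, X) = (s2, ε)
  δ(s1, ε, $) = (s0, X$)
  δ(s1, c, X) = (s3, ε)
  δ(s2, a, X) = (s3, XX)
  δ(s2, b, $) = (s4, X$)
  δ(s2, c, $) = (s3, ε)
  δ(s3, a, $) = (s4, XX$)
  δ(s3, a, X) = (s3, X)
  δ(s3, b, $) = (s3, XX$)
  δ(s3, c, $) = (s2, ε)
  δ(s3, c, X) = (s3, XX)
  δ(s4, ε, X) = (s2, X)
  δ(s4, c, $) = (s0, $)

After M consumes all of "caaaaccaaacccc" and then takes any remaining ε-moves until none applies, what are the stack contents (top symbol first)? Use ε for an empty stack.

(s0, caaaaccaaacccc, $)
  ε-move, top $: go to s1, push X$ → (s1, caaaaccaaacccc, X$)
  read c, top X: go to s3, push ε → (s3, aaaaccaaacccc, $)
  read a, top $: go to s4, push XX$ → (s4, aaaccaaacccc, XX$)
  ε-move, top X: go to s2, push X → (s2, aaaccaaacccc, XX$)
  read a, top X: go to s3, push XX → (s3, aaccaaacccc, XXX$)
  read a, top X: go to s3, push X → (s3, accaaacccc, XXX$)
  read a, top X: go to s3, push X → (s3, ccaaacccc, XXX$)
  read c, top X: go to s3, push XX → (s3, caaacccc, XXXX$)
  read c, top X: go to s3, push XX → (s3, aaacccc, XXXXX$)
  read a, top X: go to s3, push X → (s3, aacccc, XXXXX$)
  read a, top X: go to s3, push X → (s3, acccc, XXXXX$)
  read a, top X: go to s3, push X → (s3, cccc, XXXXX$)
  read c, top X: go to s3, push XX → (s3, ccc, XXXXXX$)
  read c, top X: go to s3, push XX → (s3, cc, XXXXXXX$)
  read c, top X: go to s3, push XX → (s3, c, XXXXXXXX$)
  read c, top X: go to s3, push XX → (s3, ε, XXXXXXXXX$)
All input consumed in state s3 with stack XXXXXXXXX$.

XXXXXXXXX$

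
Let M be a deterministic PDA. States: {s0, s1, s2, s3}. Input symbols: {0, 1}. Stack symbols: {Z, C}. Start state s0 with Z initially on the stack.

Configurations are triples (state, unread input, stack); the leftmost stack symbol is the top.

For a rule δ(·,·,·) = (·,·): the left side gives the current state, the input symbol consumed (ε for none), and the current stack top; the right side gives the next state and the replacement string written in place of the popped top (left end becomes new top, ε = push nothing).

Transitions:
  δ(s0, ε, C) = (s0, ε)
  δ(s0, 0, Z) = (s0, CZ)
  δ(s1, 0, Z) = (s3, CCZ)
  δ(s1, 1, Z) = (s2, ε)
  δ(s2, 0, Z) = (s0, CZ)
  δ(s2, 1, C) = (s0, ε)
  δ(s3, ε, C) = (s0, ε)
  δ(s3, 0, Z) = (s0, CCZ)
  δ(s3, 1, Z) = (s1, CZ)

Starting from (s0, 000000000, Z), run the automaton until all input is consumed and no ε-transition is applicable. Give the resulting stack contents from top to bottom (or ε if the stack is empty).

Z

(s0, 000000000, Z) ⊢ (s0, 00000000, CZ) ⊢ (s0, 00000000, Z) ⊢ (s0, 0000000, CZ) ⊢ (s0, 0000000, Z) ⊢ (s0, 000000, CZ) ⊢ (s0, 000000, Z) ⊢ (s0, 00000, CZ) ⊢ (s0, 00000, Z) ⊢ (s0, 0000, CZ) ⊢ (s0, 0000, Z) ⊢ (s0, 000, CZ) ⊢ (s0, 000, Z) ⊢ (s0, 00, CZ) ⊢ (s0, 00, Z) ⊢ (s0, 0, CZ) ⊢ (s0, 0, Z) ⊢ (s0, ε, CZ) ⊢ (s0, ε, Z)
All input consumed in state s0 with stack Z.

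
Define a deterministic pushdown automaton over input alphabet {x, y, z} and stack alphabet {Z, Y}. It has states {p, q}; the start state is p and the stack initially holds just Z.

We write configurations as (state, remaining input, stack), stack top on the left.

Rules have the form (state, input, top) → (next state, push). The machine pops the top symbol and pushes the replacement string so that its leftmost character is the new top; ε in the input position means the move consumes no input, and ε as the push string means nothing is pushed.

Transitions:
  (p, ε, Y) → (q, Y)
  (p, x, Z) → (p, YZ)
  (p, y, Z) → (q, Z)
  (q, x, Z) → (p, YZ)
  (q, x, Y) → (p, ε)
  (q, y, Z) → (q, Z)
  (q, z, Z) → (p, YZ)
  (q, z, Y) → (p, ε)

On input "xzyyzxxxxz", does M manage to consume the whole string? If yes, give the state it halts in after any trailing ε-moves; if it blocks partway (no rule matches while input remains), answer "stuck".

(p, xzyyzxxxxz, Z) ⊢ (p, zyyzxxxxz, YZ) ⊢ (q, zyyzxxxxz, YZ) ⊢ (p, yyzxxxxz, Z) ⊢ (q, yzxxxxz, Z) ⊢ (q, zxxxxz, Z) ⊢ (p, xxxxz, YZ) ⊢ (q, xxxxz, YZ) ⊢ (p, xxxz, Z) ⊢ (p, xxz, YZ) ⊢ (q, xxz, YZ) ⊢ (p, xz, Z) ⊢ (p, z, YZ) ⊢ (q, z, YZ) ⊢ (p, ε, Z)
All input consumed; M is in state p.

p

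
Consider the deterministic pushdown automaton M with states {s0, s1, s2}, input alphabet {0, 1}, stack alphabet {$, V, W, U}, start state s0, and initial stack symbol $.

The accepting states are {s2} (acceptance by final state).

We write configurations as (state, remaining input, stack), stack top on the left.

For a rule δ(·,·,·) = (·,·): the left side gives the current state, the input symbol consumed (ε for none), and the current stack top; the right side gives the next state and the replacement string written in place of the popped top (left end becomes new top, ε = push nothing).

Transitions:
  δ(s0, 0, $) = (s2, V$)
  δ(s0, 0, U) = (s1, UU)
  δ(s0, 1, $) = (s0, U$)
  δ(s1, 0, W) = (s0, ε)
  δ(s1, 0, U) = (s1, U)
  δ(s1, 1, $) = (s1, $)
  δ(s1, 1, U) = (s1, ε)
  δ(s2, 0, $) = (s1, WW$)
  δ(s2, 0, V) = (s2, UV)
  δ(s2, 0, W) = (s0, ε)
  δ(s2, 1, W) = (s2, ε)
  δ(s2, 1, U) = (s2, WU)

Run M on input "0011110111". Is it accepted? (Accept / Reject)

(s0, 0011110111, $)
  read 0, top $: go to s2, push V$ → (s2, 011110111, V$)
  read 0, top V: go to s2, push UV → (s2, 11110111, UV$)
  read 1, top U: go to s2, push WU → (s2, 1110111, WUV$)
  read 1, top W: go to s2, push ε → (s2, 110111, UV$)
  read 1, top U: go to s2, push WU → (s2, 10111, WUV$)
  read 1, top W: go to s2, push ε → (s2, 0111, UV$)
No transition applies at (s2, 0111, UV$); input not fully consumed.

Reject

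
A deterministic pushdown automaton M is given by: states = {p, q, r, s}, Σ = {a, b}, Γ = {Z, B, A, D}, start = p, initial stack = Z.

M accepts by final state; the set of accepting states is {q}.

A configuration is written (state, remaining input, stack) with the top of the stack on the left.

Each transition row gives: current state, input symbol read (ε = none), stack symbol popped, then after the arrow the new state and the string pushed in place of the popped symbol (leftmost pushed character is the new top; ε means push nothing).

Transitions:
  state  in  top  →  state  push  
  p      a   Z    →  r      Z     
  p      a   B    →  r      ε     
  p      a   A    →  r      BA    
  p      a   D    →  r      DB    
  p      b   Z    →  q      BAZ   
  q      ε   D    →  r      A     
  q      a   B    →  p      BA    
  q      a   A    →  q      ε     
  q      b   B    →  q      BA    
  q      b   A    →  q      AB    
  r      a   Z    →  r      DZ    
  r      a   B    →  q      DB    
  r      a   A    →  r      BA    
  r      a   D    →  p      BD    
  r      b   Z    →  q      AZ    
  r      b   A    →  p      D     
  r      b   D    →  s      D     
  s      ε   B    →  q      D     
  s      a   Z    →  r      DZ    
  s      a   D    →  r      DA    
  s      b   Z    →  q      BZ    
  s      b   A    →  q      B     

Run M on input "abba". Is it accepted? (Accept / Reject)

Accept

(p, abba, Z)
  read a, top Z: go to r, push Z → (r, bba, Z)
  read b, top Z: go to q, push AZ → (q, ba, AZ)
  read b, top A: go to q, push AB → (q, a, ABZ)
  read a, top A: go to q, push ε → (q, ε, BZ)
All input consumed; state q ∈ F.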